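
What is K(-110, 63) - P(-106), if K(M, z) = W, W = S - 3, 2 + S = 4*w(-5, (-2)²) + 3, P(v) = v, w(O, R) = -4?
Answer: 88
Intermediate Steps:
S = -15 (S = -2 + (4*(-4) + 3) = -2 + (-16 + 3) = -2 - 13 = -15)
W = -18 (W = -15 - 3 = -18)
K(M, z) = -18
K(-110, 63) - P(-106) = -18 - 1*(-106) = -18 + 106 = 88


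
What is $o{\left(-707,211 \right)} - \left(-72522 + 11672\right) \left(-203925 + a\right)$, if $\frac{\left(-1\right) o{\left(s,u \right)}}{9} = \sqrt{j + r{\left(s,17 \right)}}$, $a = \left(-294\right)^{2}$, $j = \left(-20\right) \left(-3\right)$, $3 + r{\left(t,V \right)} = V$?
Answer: $-7149205650 - 9 \sqrt{74} \approx -7.1492 \cdot 10^{9}$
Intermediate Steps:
$r{\left(t,V \right)} = -3 + V$
$j = 60$
$a = 86436$
$o{\left(s,u \right)} = - 9 \sqrt{74}$ ($o{\left(s,u \right)} = - 9 \sqrt{60 + \left(-3 + 17\right)} = - 9 \sqrt{60 + 14} = - 9 \sqrt{74}$)
$o{\left(-707,211 \right)} - \left(-72522 + 11672\right) \left(-203925 + a\right) = - 9 \sqrt{74} - \left(-72522 + 11672\right) \left(-203925 + 86436\right) = - 9 \sqrt{74} - \left(-60850\right) \left(-117489\right) = - 9 \sqrt{74} - 7149205650 = -7149205650 - 9 \sqrt{74}$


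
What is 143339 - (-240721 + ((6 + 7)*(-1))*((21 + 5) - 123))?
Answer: 382799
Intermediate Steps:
143339 - (-240721 + ((6 + 7)*(-1))*((21 + 5) - 123)) = 143339 - (-240721 + (13*(-1))*(26 - 123)) = 143339 - (-240721 - 13*(-97)) = 143339 - (-240721 + 1261) = 143339 - 1*(-239460) = 143339 + 239460 = 382799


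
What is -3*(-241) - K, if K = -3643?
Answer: 4366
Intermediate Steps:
-3*(-241) - K = -3*(-241) - 1*(-3643) = 723 + 3643 = 4366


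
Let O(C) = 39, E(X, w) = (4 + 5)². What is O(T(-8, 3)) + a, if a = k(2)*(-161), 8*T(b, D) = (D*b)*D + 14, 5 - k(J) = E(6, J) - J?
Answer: 11953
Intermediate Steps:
E(X, w) = 81 (E(X, w) = 9² = 81)
k(J) = -76 + J (k(J) = 5 - (81 - J) = 5 + (-81 + J) = -76 + J)
T(b, D) = 7/4 + b*D²/8 (T(b, D) = ((D*b)*D + 14)/8 = (b*D² + 14)/8 = (14 + b*D²)/8 = 7/4 + b*D²/8)
a = 11914 (a = (-76 + 2)*(-161) = -74*(-161) = 11914)
O(T(-8, 3)) + a = 39 + 11914 = 11953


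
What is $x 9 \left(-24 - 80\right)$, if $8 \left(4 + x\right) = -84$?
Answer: $13572$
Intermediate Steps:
$x = - \frac{29}{2}$ ($x = -4 + \frac{1}{8} \left(-84\right) = -4 - \frac{21}{2} = - \frac{29}{2} \approx -14.5$)
$x 9 \left(-24 - 80\right) = \left(- \frac{29}{2}\right) 9 \left(-24 - 80\right) = - \frac{261 \left(-24 - 80\right)}{2} = \left(- \frac{261}{2}\right) \left(-104\right) = 13572$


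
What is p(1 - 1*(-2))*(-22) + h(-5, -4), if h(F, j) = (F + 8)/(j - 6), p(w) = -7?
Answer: 1537/10 ≈ 153.70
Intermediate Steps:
h(F, j) = (8 + F)/(-6 + j)
p(1 - 1*(-2))*(-22) + h(-5, -4) = -7*(-22) + (8 - 5)/(-6 - 4) = 154 + 3/(-10) = 154 - ⅒*3 = 154 - 3/10 = 1537/10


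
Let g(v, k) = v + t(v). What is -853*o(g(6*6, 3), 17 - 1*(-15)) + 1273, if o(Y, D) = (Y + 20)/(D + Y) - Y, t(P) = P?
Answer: 1610295/26 ≈ 61934.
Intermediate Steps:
g(v, k) = 2*v (g(v, k) = v + v = 2*v)
o(Y, D) = -Y + (20 + Y)/(D + Y) (o(Y, D) = (20 + Y)/(D + Y) - Y = -Y + (20 + Y)/(D + Y))
-853*o(g(6*6, 3), 17 - 1*(-15)) + 1273 = -853*(20 + 2*(6*6) - (2*(6*6))² - (17 - 1*(-15))*2*(6*6))/((17 - 1*(-15)) + 2*(6*6)) + 1273 = -853*(20 + 2*36 - (2*36)² - (17 + 15)*2*36)/((17 + 15) + 2*36) + 1273 = -853*(20 + 72 - 1*72² - 1*32*72)/(32 + 72) + 1273 = -853*(20 + 72 - 1*5184 - 2304)/104 + 1273 = -853*(20 + 72 - 5184 - 2304)/104 + 1273 = -853*(-7396)/104 + 1273 = -853*(-1849/26) + 1273 = 1577197/26 + 1273 = 1610295/26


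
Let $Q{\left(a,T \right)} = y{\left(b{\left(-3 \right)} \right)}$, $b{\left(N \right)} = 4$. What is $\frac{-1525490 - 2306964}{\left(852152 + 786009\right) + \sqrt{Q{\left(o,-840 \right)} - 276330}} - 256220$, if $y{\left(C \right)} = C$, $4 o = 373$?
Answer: $\frac{2 \left(- 128110 \sqrt{276326} + 209866721937 i\right)}{\sqrt{276326} - 1638161 i} \approx -2.5622 \cdot 10^{5} + 0.00075069 i$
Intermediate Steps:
$o = \frac{373}{4}$ ($o = \frac{1}{4} \cdot 373 = \frac{373}{4} \approx 93.25$)
$Q{\left(a,T \right)} = 4$
$\frac{-1525490 - 2306964}{\left(852152 + 786009\right) + \sqrt{Q{\left(o,-840 \right)} - 276330}} - 256220 = \frac{-1525490 - 2306964}{\left(852152 + 786009\right) + \sqrt{4 - 276330}} - 256220 = - \frac{3832454}{1638161 + \sqrt{-276326}} - 256220 = - \frac{3832454}{1638161 + i \sqrt{276326}} - 256220 = -256220 - \frac{3832454}{1638161 + i \sqrt{276326}}$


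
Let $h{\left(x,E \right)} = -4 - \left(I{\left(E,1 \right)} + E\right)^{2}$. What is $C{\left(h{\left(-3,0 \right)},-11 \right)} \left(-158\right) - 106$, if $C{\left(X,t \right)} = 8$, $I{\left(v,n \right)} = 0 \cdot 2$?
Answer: $-1370$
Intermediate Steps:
$I{\left(v,n \right)} = 0$
$h{\left(x,E \right)} = -4 - E^{2}$ ($h{\left(x,E \right)} = -4 - \left(0 + E\right)^{2} = -4 - E^{2}$)
$C{\left(h{\left(-3,0 \right)},-11 \right)} \left(-158\right) - 106 = 8 \left(-158\right) - 106 = -1264 - 106 = -1370$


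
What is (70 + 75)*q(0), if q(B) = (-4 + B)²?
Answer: 2320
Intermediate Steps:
(70 + 75)*q(0) = (70 + 75)*(-4 + 0)² = 145*(-4)² = 145*16 = 2320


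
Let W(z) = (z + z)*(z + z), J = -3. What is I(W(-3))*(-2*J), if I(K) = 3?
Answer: 18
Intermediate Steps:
W(z) = 4*z**2 (W(z) = (2*z)*(2*z) = 4*z**2)
I(W(-3))*(-2*J) = 3*(-2*(-3)) = 3*6 = 18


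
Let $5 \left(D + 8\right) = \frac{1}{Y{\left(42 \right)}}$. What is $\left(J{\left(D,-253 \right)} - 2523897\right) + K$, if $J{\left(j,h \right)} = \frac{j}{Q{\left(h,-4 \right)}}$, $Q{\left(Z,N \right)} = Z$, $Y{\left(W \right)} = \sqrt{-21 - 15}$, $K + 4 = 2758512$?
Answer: $\frac{59356591}{253} + \frac{i}{7590} \approx 2.3461 \cdot 10^{5} + 0.00013175 i$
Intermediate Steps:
$K = 2758508$ ($K = -4 + 2758512 = 2758508$)
$Y{\left(W \right)} = 6 i$ ($Y{\left(W \right)} = \sqrt{-36} = 6 i$)
$D = -8 - \frac{i}{30}$ ($D = -8 + \frac{1}{5 \cdot 6 i} = -8 + \frac{\left(- \frac{1}{6}\right) i}{5} = -8 - \frac{i}{30} \approx -8.0 - 0.033333 i$)
$J{\left(j,h \right)} = \frac{j}{h}$
$\left(J{\left(D,-253 \right)} - 2523897\right) + K = \left(\frac{-8 - \frac{i}{30}}{-253} - 2523897\right) + 2758508 = \left(\left(-8 - \frac{i}{30}\right) \left(- \frac{1}{253}\right) - 2523897\right) + 2758508 = \left(\left(\frac{8}{253} + \frac{i}{7590}\right) - 2523897\right) + 2758508 = \left(- \frac{638545933}{253} + \frac{i}{7590}\right) + 2758508 = \frac{59356591}{253} + \frac{i}{7590}$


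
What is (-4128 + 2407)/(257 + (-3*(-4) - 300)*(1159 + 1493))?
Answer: 1721/763519 ≈ 0.0022540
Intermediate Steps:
(-4128 + 2407)/(257 + (-3*(-4) - 300)*(1159 + 1493)) = -1721/(257 + (12 - 300)*2652) = -1721/(257 - 288*2652) = -1721/(257 - 763776) = -1721/(-763519) = -1721*(-1/763519) = 1721/763519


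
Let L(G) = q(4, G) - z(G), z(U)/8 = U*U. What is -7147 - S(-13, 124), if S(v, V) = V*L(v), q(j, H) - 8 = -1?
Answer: 159633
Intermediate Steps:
z(U) = 8*U² (z(U) = 8*(U*U) = 8*U²)
q(j, H) = 7 (q(j, H) = 8 - 1 = 7)
L(G) = 7 - 8*G²
S(v, V) = V*(7 - 8*v²)
-7147 - S(-13, 124) = -7147 - 124*(7 - 8*(-13)²) = -7147 - 124*(7 - 8*169) = -7147 - 124*(7 - 1352) = -7147 - 124*(-1345) = -7147 - 1*(-166780) = -7147 + 166780 = 159633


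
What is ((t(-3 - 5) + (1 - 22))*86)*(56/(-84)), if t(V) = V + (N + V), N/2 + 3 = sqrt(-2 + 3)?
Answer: 7052/3 ≈ 2350.7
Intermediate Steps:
N = -4 (N = -6 + 2*sqrt(-2 + 3) = -6 + 2*sqrt(1) = -6 + 2*1 = -6 + 2 = -4)
t(V) = -4 + 2*V (t(V) = V + (-4 + V) = -4 + 2*V)
((t(-3 - 5) + (1 - 22))*86)*(56/(-84)) = (((-4 + 2*(-3 - 5)) + (1 - 22))*86)*(56/(-84)) = (((-4 + 2*(-8)) - 21)*86)*(56*(-1/84)) = (((-4 - 16) - 21)*86)*(-2/3) = ((-20 - 21)*86)*(-2/3) = -41*86*(-2/3) = -3526*(-2/3) = 7052/3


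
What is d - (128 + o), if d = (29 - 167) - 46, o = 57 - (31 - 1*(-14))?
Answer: -324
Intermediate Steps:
o = 12 (o = 57 - (31 + 14) = 57 - 1*45 = 57 - 45 = 12)
d = -184 (d = -138 - 46 = -184)
d - (128 + o) = -184 - (128 + 12) = -184 - 1*140 = -184 - 140 = -324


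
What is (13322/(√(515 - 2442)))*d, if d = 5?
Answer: -66610*I*√1927/1927 ≈ -1517.4*I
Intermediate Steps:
(13322/(√(515 - 2442)))*d = (13322/(√(515 - 2442)))*5 = (13322/(√(-1927)))*5 = (13322/((I*√1927)))*5 = (13322*(-I*√1927/1927))*5 = -13322*I*√1927/1927*5 = -66610*I*√1927/1927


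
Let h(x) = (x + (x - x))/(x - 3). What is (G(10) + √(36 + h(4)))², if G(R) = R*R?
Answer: 10040 + 400*√10 ≈ 11305.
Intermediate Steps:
h(x) = x/(-3 + x) (h(x) = (x + 0)/(-3 + x) = x/(-3 + x))
G(R) = R²
(G(10) + √(36 + h(4)))² = (10² + √(36 + 4/(-3 + 4)))² = (100 + √(36 + 4/1))² = (100 + √(36 + 4*1))² = (100 + √(36 + 4))² = (100 + √40)² = (100 + 2*√10)²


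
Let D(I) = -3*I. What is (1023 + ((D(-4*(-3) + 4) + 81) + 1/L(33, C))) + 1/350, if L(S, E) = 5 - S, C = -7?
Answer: 739177/700 ≈ 1056.0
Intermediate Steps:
(1023 + ((D(-4*(-3) + 4) + 81) + 1/L(33, C))) + 1/350 = (1023 + ((-3*(-4*(-3) + 4) + 81) + 1/(5 - 1*33))) + 1/350 = (1023 + ((-3*(12 + 4) + 81) + 1/(5 - 33))) + 1/350 = (1023 + ((-3*16 + 81) + 1/(-28))) + 1/350 = (1023 + ((-48 + 81) - 1/28)) + 1/350 = (1023 + (33 - 1/28)) + 1/350 = (1023 + 923/28) + 1/350 = 29567/28 + 1/350 = 739177/700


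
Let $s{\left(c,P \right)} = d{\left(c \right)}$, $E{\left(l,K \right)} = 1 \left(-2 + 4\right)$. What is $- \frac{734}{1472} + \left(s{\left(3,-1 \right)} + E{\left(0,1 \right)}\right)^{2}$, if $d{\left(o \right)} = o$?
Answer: $\frac{18033}{736} \approx 24.501$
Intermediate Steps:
$E{\left(l,K \right)} = 2$ ($E{\left(l,K \right)} = 1 \cdot 2 = 2$)
$s{\left(c,P \right)} = c$
$- \frac{734}{1472} + \left(s{\left(3,-1 \right)} + E{\left(0,1 \right)}\right)^{2} = - \frac{734}{1472} + \left(3 + 2\right)^{2} = \left(-734\right) \frac{1}{1472} + 5^{2} = - \frac{367}{736} + 25 = \frac{18033}{736}$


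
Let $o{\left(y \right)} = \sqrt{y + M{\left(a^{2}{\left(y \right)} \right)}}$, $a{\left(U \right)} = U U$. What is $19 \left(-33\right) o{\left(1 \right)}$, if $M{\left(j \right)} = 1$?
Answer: $- 627 \sqrt{2} \approx -886.71$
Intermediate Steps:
$a{\left(U \right)} = U^{2}$
$o{\left(y \right)} = \sqrt{1 + y}$ ($o{\left(y \right)} = \sqrt{y + 1} = \sqrt{1 + y}$)
$19 \left(-33\right) o{\left(1 \right)} = 19 \left(-33\right) \sqrt{1 + 1} = - 627 \sqrt{2}$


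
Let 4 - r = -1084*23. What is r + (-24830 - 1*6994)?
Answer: -6888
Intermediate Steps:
r = 24936 (r = 4 - (-1084)*23 = 4 - 1*(-24932) = 4 + 24932 = 24936)
r + (-24830 - 1*6994) = 24936 + (-24830 - 1*6994) = 24936 + (-24830 - 6994) = 24936 - 31824 = -6888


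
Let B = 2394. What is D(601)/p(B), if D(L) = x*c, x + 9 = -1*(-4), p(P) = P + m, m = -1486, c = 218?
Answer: -545/454 ≈ -1.2004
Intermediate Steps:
p(P) = -1486 + P (p(P) = P - 1486 = -1486 + P)
x = -5 (x = -9 - 1*(-4) = -9 + 4 = -5)
D(L) = -1090 (D(L) = -5*218 = -1090)
D(601)/p(B) = -1090/(-1486 + 2394) = -1090/908 = -1090*1/908 = -545/454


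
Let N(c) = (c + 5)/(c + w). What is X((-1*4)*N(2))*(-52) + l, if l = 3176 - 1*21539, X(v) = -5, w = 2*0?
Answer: -18103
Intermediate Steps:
w = 0
N(c) = (5 + c)/c (N(c) = (c + 5)/(c + 0) = (5 + c)/c)
l = -18363 (l = 3176 - 21539 = -18363)
X((-1*4)*N(2))*(-52) + l = -5*(-52) - 18363 = 260 - 18363 = -18103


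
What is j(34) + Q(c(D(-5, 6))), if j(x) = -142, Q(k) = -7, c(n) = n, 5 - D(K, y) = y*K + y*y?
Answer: -149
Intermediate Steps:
D(K, y) = 5 - y² - K*y (D(K, y) = 5 - (y*K + y*y) = 5 - (K*y + y²) = 5 - (y² + K*y) = 5 + (-y² - K*y) = 5 - y² - K*y)
j(34) + Q(c(D(-5, 6))) = -142 - 7 = -149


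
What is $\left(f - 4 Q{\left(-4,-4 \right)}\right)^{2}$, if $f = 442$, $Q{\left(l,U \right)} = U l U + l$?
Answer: $509796$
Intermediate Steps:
$Q{\left(l,U \right)} = l + l U^{2}$ ($Q{\left(l,U \right)} = l U^{2} + l = l + l U^{2}$)
$\left(f - 4 Q{\left(-4,-4 \right)}\right)^{2} = \left(442 - 4 \left(- 4 \left(1 + \left(-4\right)^{2}\right)\right)\right)^{2} = \left(442 - 4 \left(- 4 \left(1 + 16\right)\right)\right)^{2} = \left(442 - 4 \left(\left(-4\right) 17\right)\right)^{2} = \left(442 - -272\right)^{2} = \left(442 + 272\right)^{2} = 714^{2} = 509796$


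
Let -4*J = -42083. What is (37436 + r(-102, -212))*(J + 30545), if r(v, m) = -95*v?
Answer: 3870529069/2 ≈ 1.9353e+9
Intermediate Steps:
J = 42083/4 (J = -¼*(-42083) = 42083/4 ≈ 10521.)
(37436 + r(-102, -212))*(J + 30545) = (37436 - 95*(-102))*(42083/4 + 30545) = (37436 + 9690)*(164263/4) = 47126*(164263/4) = 3870529069/2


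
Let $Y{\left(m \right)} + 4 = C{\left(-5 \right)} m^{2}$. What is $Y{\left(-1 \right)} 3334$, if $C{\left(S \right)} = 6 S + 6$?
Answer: $-93352$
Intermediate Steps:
$C{\left(S \right)} = 6 + 6 S$
$Y{\left(m \right)} = -4 - 24 m^{2}$ ($Y{\left(m \right)} = -4 + \left(6 + 6 \left(-5\right)\right) m^{2} = -4 + \left(6 - 30\right) m^{2} = -4 - 24 m^{2}$)
$Y{\left(-1 \right)} 3334 = \left(-4 - 24 \left(-1\right)^{2}\right) 3334 = \left(-4 - 24\right) 3334 = \left(-28\right) 3334 = -93352$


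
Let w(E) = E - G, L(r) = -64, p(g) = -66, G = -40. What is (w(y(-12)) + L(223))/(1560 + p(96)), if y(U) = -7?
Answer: -31/1494 ≈ -0.020750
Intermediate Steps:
w(E) = 40 + E (w(E) = E - 1*(-40) = E + 40 = 40 + E)
(w(y(-12)) + L(223))/(1560 + p(96)) = ((40 - 7) - 64)/(1560 - 66) = (33 - 64)/1494 = -31*1/1494 = -31/1494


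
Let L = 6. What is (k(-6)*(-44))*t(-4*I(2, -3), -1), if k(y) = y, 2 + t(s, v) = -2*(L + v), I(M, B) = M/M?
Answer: -3168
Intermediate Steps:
I(M, B) = 1
t(s, v) = -14 - 2*v (t(s, v) = -2 - 2*(6 + v) = -2 + (-12 - 2*v) = -14 - 2*v)
(k(-6)*(-44))*t(-4*I(2, -3), -1) = (-6*(-44))*(-14 - 2*(-1)) = 264*(-14 + 2) = 264*(-12) = -3168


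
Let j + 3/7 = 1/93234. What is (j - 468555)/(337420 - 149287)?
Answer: -305797077785/122782744854 ≈ -2.4906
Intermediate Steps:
j = -279695/652638 (j = -3/7 + 1/93234 = -279695/652638 ≈ -0.42856)
(j - 468555)/(337420 - 149287) = (-279695/652638 - 468555)/(337420 - 149287) = -305797077785/652638/188133 = -305797077785/652638*1/188133 = -305797077785/122782744854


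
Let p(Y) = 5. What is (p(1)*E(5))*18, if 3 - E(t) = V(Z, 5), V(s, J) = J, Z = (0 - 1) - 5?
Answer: -180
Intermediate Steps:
Z = -6 (Z = -1 - 5 = -6)
E(t) = -2 (E(t) = 3 - 1*5 = 3 - 5 = -2)
(p(1)*E(5))*18 = (5*(-2))*18 = -10*18 = -180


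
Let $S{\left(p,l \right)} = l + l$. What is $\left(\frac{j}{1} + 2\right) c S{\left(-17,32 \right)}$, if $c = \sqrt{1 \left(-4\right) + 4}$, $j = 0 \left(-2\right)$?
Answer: $0$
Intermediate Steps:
$S{\left(p,l \right)} = 2 l$
$j = 0$
$c = 0$ ($c = \sqrt{-4 + 4} = \sqrt{0} = 0$)
$\left(\frac{j}{1} + 2\right) c S{\left(-17,32 \right)} = \left(\frac{0}{1} + 2\right) 0 \cdot 2 \cdot 32 = \left(0 \cdot 1 + 2\right) 0 \cdot 64 = \left(0 + 2\right) 0 \cdot 64 = 2 \cdot 0 \cdot 64 = 0 \cdot 64 = 0$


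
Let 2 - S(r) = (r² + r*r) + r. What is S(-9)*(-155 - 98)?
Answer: 38203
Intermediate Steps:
S(r) = 2 - r - 2*r² (S(r) = 2 - ((r² + r*r) + r) = 2 - ((r² + r²) + r) = 2 - (2*r² + r) = 2 - (r + 2*r²) = 2 + (-r - 2*r²) = 2 - r - 2*r²)
S(-9)*(-155 - 98) = (2 - 1*(-9) - 2*(-9)²)*(-155 - 98) = (2 + 9 - 2*81)*(-253) = (2 + 9 - 162)*(-253) = -151*(-253) = 38203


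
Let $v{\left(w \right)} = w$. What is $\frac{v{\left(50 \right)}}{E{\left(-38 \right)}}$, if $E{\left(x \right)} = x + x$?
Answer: $- \frac{25}{38} \approx -0.6579$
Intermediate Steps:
$E{\left(x \right)} = 2 x$
$\frac{v{\left(50 \right)}}{E{\left(-38 \right)}} = \frac{50}{2 \left(-38\right)} = \frac{50}{-76} = 50 \left(- \frac{1}{76}\right) = - \frac{25}{38}$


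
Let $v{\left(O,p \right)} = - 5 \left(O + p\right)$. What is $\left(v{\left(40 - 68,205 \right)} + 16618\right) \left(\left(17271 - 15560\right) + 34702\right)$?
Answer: $572885729$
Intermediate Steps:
$v{\left(O,p \right)} = - 5 O - 5 p$
$\left(v{\left(40 - 68,205 \right)} + 16618\right) \left(\left(17271 - 15560\right) + 34702\right) = \left(\left(- 5 \left(40 - 68\right) - 1025\right) + 16618\right) \left(\left(17271 - 15560\right) + 34702\right) = \left(\left(- 5 \left(40 - 68\right) - 1025\right) + 16618\right) \left(1711 + 34702\right) = \left(\left(\left(-5\right) \left(-28\right) - 1025\right) + 16618\right) 36413 = \left(\left(140 - 1025\right) + 16618\right) 36413 = \left(-885 + 16618\right) 36413 = 15733 \cdot 36413 = 572885729$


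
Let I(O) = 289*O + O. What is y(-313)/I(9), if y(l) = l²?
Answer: 97969/2610 ≈ 37.536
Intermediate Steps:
I(O) = 290*O
y(-313)/I(9) = (-313)²/((290*9)) = 97969/2610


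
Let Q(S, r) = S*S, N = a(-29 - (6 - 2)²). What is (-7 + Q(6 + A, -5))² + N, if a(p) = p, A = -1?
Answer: 279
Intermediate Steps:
N = -45 (N = -29 - (6 - 2)² = -29 - 1*4² = -29 - 1*16 = -29 - 16 = -45)
Q(S, r) = S²
(-7 + Q(6 + A, -5))² + N = (-7 + (6 - 1)²)² - 45 = (-7 + 5²)² - 45 = (-7 + 25)² - 45 = 18² - 45 = 324 - 45 = 279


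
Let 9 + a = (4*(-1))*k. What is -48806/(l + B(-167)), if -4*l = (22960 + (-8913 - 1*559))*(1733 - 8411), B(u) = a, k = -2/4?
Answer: -48806/22518209 ≈ -0.0021674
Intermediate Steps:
k = -½ (k = -2*¼ = -½ ≈ -0.50000)
a = -7 (a = -9 + (4*(-1))*(-½) = -9 - 4*(-½) = -9 + 2 = -7)
B(u) = -7
l = 22518216 (l = -(22960 + (-8913 - 1*559))*(1733 - 8411)/4 = -(22960 + (-8913 - 559))*(-6678)/4 = -(22960 - 9472)*(-6678)/4 = -3372*(-6678) = -¼*(-90072864) = 22518216)
-48806/(l + B(-167)) = -48806/(22518216 - 7) = -48806/22518209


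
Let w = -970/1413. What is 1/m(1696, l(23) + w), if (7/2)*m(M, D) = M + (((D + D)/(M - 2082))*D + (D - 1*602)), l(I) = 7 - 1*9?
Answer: 2697364719/841019917636 ≈ 0.0032073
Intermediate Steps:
l(I) = -2 (l(I) = 7 - 9 = -2)
w = -970/1413 (w = -970*1/1413 = -970/1413 ≈ -0.68648)
m(M, D) = -172 + 2*D/7 + 2*M/7 + 4*D²/(7*(-2082 + M)) (m(M, D) = 2*(M + (((D + D)/(M - 2082))*D + (D - 1*602)))/7 = 2*(M + (((2*D)/(-2082 + M))*D + (D - 602)))/7 = 2*(M + ((2*D/(-2082 + M))*D + (-602 + D)))/7 = 2*(M + (2*D²/(-2082 + M) + (-602 + D)))/7 = 2*(M + (-602 + D + 2*D²/(-2082 + M)))/7 = 2*(-602 + D + M + 2*D²/(-2082 + M))/7 = -172 + 2*D/7 + 2*M/7 + 4*D²/(7*(-2082 + M)))
1/m(1696, l(23) + w) = 1/(2*(1253364 + 1696² - 2684*1696 - 2082*(-2 - 970/1413) + 2*(-2 - 970/1413)² + (-2 - 970/1413)*1696)/(7*(-2082 + 1696))) = 1/((2/7)*(1253364 + 2876416 - 4552064 - 2082*(-3796/1413) + 2*(-3796/1413)² - 3796/1413*1696)/(-386)) = 1/((2/7)*(-1/386)*(1253364 + 2876416 - 4552064 + 2634424/471 + 2*(14409616/1996569) - 6438016/1413)) = 1/((2/7)*(-1/386)*(1253364 + 2876416 - 4552064 + 2634424/471 + 28819232/1996569 - 6438016/1413)) = 1/((2/7)*(-1/386)*(-841019917636/1996569)) = 1/(841019917636/2697364719) = 2697364719/841019917636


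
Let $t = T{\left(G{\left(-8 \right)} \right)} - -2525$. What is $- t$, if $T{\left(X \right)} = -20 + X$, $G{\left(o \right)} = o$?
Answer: $-2497$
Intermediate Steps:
$t = 2497$ ($t = \left(-20 - 8\right) - -2525 = -28 + 2525 = 2497$)
$- t = \left(-1\right) 2497 = -2497$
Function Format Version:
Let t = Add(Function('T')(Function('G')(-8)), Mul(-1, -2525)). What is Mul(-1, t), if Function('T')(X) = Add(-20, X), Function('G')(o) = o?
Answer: -2497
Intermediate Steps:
t = 2497 (t = Add(Add(-20, -8), Mul(-1, -2525)) = Add(-28, 2525) = 2497)
Mul(-1, t) = Mul(-1, 2497) = -2497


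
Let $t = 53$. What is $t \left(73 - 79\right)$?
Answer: $-318$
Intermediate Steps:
$t \left(73 - 79\right) = 53 \left(73 - 79\right) = 53 \left(-6\right) = -318$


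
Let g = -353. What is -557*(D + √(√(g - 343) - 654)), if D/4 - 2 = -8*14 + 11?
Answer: 220572 - 557*√(-654 + 2*I*√174) ≈ 2.2028e+5 - 14247.0*I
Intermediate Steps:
D = -396 (D = 8 + 4*(-8*14 + 11) = 8 + 4*(-112 + 11) = 8 + 4*(-101) = 8 - 404 = -396)
-557*(D + √(√(g - 343) - 654)) = -557*(-396 + √(√(-353 - 343) - 654)) = -557*(-396 + √(√(-696) - 654)) = -557*(-396 + √(2*I*√174 - 654)) = -557*(-396 + √(-654 + 2*I*√174)) = 220572 - 557*√(-654 + 2*I*√174)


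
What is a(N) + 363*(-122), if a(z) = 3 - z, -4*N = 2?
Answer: -88565/2 ≈ -44283.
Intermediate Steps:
N = -½ (N = -¼*2 = -½ ≈ -0.50000)
a(N) + 363*(-122) = (3 - 1*(-½)) + 363*(-122) = (3 + ½) - 44286 = 7/2 - 44286 = -88565/2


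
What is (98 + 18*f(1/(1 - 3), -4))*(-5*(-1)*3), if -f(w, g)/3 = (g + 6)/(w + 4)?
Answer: 7050/7 ≈ 1007.1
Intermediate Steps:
f(w, g) = -3*(6 + g)/(4 + w) (f(w, g) = -3*(g + 6)/(w + 4) = -3*(6 + g)/(4 + w))
(98 + 18*f(1/(1 - 3), -4))*(-5*(-1)*3) = (98 + 18*(3*(-6 - 1*(-4))/(4 + 1/(1 - 3))))*(-5*(-1)*3) = (98 + 18*(3*(-6 + 4)/(4 + 1/(-2))))*(5*3) = (98 + 18*(3*(-2)/(4 - ½)))*15 = (98 + 18*(3*(-2)/(7/2)))*15 = (98 + 18*(3*(2/7)*(-2)))*15 = (98 + 18*(-12/7))*15 = (98 - 216/7)*15 = (470/7)*15 = 7050/7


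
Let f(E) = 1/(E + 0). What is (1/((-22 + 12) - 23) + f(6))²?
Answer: 9/484 ≈ 0.018595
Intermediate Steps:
f(E) = 1/E
(1/((-22 + 12) - 23) + f(6))² = (1/((-22 + 12) - 23) + 1/6)² = (1/(-10 - 23) + ⅙)² = (1/(-33) + ⅙)² = (-1/33 + ⅙)² = (3/22)² = 9/484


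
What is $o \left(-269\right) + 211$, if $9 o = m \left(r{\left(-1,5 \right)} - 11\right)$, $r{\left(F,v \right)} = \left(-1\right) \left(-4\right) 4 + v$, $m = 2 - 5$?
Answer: $\frac{3323}{3} \approx 1107.7$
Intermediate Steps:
$m = -3$ ($m = 2 - 5 = -3$)
$r{\left(F,v \right)} = 16 + v$ ($r{\left(F,v \right)} = 4 \cdot 4 + v = 16 + v$)
$o = - \frac{10}{3}$ ($o = \frac{\left(-3\right) \left(\left(16 + 5\right) - 11\right)}{9} = \frac{\left(-3\right) \left(21 - 11\right)}{9} = \frac{\left(-3\right) 10}{9} = \frac{1}{9} \left(-30\right) = - \frac{10}{3} \approx -3.3333$)
$o \left(-269\right) + 211 = \left(- \frac{10}{3}\right) \left(-269\right) + 211 = \frac{2690}{3} + 211 = \frac{3323}{3}$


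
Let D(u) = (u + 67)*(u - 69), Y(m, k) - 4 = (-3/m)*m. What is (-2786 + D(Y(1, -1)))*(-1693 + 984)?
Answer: 5253690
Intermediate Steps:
Y(m, k) = 1 (Y(m, k) = 4 + (-3/m)*m = 4 - 3 = 1)
D(u) = (-69 + u)*(67 + u) (D(u) = (67 + u)*(-69 + u) = (-69 + u)*(67 + u))
(-2786 + D(Y(1, -1)))*(-1693 + 984) = (-2786 + (-4623 + 1² - 2*1))*(-1693 + 984) = (-2786 + (-4623 + 1 - 2))*(-709) = (-2786 - 4624)*(-709) = -7410*(-709) = 5253690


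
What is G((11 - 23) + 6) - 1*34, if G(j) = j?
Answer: -40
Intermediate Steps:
G((11 - 23) + 6) - 1*34 = ((11 - 23) + 6) - 1*34 = (-12 + 6) - 34 = -6 - 34 = -40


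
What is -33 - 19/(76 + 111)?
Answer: -6190/187 ≈ -33.102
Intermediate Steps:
-33 - 19/(76 + 111) = -33 - 19/187 = -6190/187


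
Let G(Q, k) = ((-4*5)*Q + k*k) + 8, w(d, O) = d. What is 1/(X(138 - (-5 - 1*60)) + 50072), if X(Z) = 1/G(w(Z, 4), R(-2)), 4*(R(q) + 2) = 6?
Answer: 16207/811516900 ≈ 1.9971e-5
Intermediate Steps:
R(q) = -½ (R(q) = -2 + (¼)*6 = -2 + 3/2 = -½)
G(Q, k) = 8 + k² - 20*Q (G(Q, k) = (-20*Q + k²) + 8 = (k² - 20*Q) + 8 = 8 + k² - 20*Q)
X(Z) = 1/(33/4 - 20*Z) (X(Z) = 1/(8 + (-½)² - 20*Z) = 1/(8 + ¼ - 20*Z) = 1/(33/4 - 20*Z))
1/(X(138 - (-5 - 1*60)) + 50072) = 1/(4/(33 - 80*(138 - (-5 - 1*60))) + 50072) = 1/(4/(33 - 80*(138 - (-5 - 60))) + 50072) = 1/(4/(33 - 80*(138 - 1*(-65))) + 50072) = 1/(4/(33 - 80*(138 + 65)) + 50072) = 1/(4/(33 - 80*203) + 50072) = 1/(4/(33 - 16240) + 50072) = 1/(4/(-16207) + 50072) = 1/(4*(-1/16207) + 50072) = 1/(-4/16207 + 50072) = 1/(811516900/16207) = 16207/811516900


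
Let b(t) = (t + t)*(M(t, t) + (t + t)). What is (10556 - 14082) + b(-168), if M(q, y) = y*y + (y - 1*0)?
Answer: -9317446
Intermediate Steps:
M(q, y) = y + y² (M(q, y) = y² + (y + 0) = y² + y = y + y²)
b(t) = 2*t*(2*t + t*(1 + t)) (b(t) = (t + t)*(t*(1 + t) + (t + t)) = (2*t)*(t*(1 + t) + 2*t) = (2*t)*(2*t + t*(1 + t)) = 2*t*(2*t + t*(1 + t)))
(10556 - 14082) + b(-168) = (10556 - 14082) + 2*(-168)²*(3 - 168) = -3526 + 2*28224*(-165) = -3526 - 9313920 = -9317446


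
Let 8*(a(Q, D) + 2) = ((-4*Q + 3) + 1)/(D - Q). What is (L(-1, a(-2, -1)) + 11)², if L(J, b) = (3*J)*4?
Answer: 1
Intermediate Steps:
a(Q, D) = -2 + (4 - 4*Q)/(8*(D - Q)) (a(Q, D) = -2 + (((-4*Q + 3) + 1)/(D - Q))/8 = -2 + (((3 - 4*Q) + 1)/(D - Q))/8 = -2 + ((4 - 4*Q)/(D - Q))/8 = -2 + (4 - 4*Q)/(8*(D - Q)))
L(J, b) = 12*J
(L(-1, a(-2, -1)) + 11)² = (12*(-1) + 11)² = (-12 + 11)² = (-1)² = 1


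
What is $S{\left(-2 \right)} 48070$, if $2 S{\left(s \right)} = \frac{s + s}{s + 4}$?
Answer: $-48070$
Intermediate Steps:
$S{\left(s \right)} = \frac{s}{4 + s}$ ($S{\left(s \right)} = \frac{\left(s + s\right) \frac{1}{s + 4}}{2} = \frac{2 s \frac{1}{4 + s}}{2} = \frac{s}{4 + s}$)
$S{\left(-2 \right)} 48070 = - \frac{2}{4 - 2} \cdot 48070 = - \frac{2}{2} \cdot 48070 = \left(-2\right) \frac{1}{2} \cdot 48070 = \left(-1\right) 48070 = -48070$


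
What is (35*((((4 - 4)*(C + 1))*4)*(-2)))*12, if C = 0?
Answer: 0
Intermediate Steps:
(35*((((4 - 4)*(C + 1))*4)*(-2)))*12 = (35*((((4 - 4)*(0 + 1))*4)*(-2)))*12 = (35*(((0*1)*4)*(-2)))*12 = (35*((0*4)*(-2)))*12 = (35*(0*(-2)))*12 = (35*0)*12 = 0*12 = 0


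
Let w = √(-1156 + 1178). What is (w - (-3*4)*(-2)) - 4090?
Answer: -4114 + √22 ≈ -4109.3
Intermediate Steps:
w = √22 ≈ 4.6904
(w - (-3*4)*(-2)) - 4090 = (√22 - (-3*4)*(-2)) - 4090 = (√22 - (-12)*(-2)) - 4090 = (√22 - 1*24) - 4090 = (√22 - 24) - 4090 = (-24 + √22) - 4090 = -4114 + √22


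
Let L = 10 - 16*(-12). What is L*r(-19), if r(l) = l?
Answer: -3838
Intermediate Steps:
L = 202 (L = 10 + 192 = 202)
L*r(-19) = 202*(-19) = -3838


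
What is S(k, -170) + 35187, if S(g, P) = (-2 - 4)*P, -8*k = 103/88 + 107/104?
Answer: 36207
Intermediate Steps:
k = -629/2288 (k = -(103/88 + 107/104)/8 = -⅛*629/286 = -629/2288 ≈ -0.27491)
S(g, P) = -6*P
S(k, -170) + 35187 = -6*(-170) + 35187 = 1020 + 35187 = 36207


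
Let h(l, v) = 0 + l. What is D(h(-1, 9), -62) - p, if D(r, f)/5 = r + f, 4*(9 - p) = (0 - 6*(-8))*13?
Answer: -168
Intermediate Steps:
p = -147 (p = 9 - (0 - 6*(-8))*13/4 = 9 - (0 + 48)*13/4 = 9 - 12*13 = 9 - 1/4*624 = 9 - 156 = -147)
h(l, v) = l
D(r, f) = 5*f + 5*r (D(r, f) = 5*(r + f) = 5*(f + r) = 5*f + 5*r)
D(h(-1, 9), -62) - p = (5*(-62) + 5*(-1)) - 1*(-147) = (-310 - 5) + 147 = -315 + 147 = -168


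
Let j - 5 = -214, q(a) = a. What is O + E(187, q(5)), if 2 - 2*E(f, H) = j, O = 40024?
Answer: 80259/2 ≈ 40130.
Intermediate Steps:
j = -209 (j = 5 - 214 = -209)
E(f, H) = 211/2 (E(f, H) = 1 - ½*(-209) = 1 + 209/2 = 211/2)
O + E(187, q(5)) = 40024 + 211/2 = 80259/2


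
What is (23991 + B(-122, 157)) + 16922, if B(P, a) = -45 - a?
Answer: 40711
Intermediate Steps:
(23991 + B(-122, 157)) + 16922 = (23991 + (-45 - 1*157)) + 16922 = (23991 + (-45 - 157)) + 16922 = (23991 - 202) + 16922 = 23789 + 16922 = 40711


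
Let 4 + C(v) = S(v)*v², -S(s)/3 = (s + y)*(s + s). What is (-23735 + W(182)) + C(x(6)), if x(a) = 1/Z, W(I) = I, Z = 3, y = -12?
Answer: -635969/27 ≈ -23554.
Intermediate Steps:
S(s) = -6*s*(-12 + s) (S(s) = -3*(s - 12)*(s + s) = -3*(-12 + s)*2*s = -6*s*(-12 + s))
x(a) = ⅓ (x(a) = 1/3 = ⅓)
C(v) = -4 + 6*v³*(12 - v) (C(v) = -4 + (6*v*(12 - v))*v² = -4 + 6*v³*(12 - v))
(-23735 + W(182)) + C(x(6)) = (-23735 + 182) + (-4 + 6*(⅓)³*(12 - 1*⅓)) = -23553 + (-4 + 6*(1/27)*(12 - ⅓)) = -23553 + (-4 + 6*(1/27)*(35/3)) = -23553 + (-4 + 70/27) = -23553 - 38/27 = -635969/27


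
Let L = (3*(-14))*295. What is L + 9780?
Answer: -2610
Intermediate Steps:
L = -12390 (L = -42*295 = -12390)
L + 9780 = -12390 + 9780 = -2610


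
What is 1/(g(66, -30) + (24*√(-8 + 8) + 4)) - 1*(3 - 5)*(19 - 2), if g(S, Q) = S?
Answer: 2381/70 ≈ 34.014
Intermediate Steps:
1/(g(66, -30) + (24*√(-8 + 8) + 4)) - 1*(3 - 5)*(19 - 2) = 1/(66 + (24*√(-8 + 8) + 4)) - 1*(3 - 5)*(19 - 2) = 1/(66 + (24*√0 + 4)) - 1*(-2)*17 = 1/(66 + (24*0 + 4)) - (-2)*17 = 1/(66 + (0 + 4)) - 1*(-34) = 1/(66 + 4) + 34 = 1/70 + 34 = 2381/70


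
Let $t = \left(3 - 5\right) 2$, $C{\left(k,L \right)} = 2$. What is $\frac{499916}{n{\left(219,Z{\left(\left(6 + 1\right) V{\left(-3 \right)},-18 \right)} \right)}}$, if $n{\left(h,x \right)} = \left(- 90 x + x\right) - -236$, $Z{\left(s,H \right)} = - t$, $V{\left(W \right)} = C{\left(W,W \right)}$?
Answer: $- \frac{124979}{30} \approx -4166.0$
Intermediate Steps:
$V{\left(W \right)} = 2$
$t = -4$ ($t = \left(-2\right) 2 = -4$)
$Z{\left(s,H \right)} = 4$ ($Z{\left(s,H \right)} = \left(-1\right) \left(-4\right) = 4$)
$n{\left(h,x \right)} = 236 - 89 x$ ($n{\left(h,x \right)} = - 89 x + 236 = 236 - 89 x$)
$\frac{499916}{n{\left(219,Z{\left(\left(6 + 1\right) V{\left(-3 \right)},-18 \right)} \right)}} = \frac{499916}{236 - 356} = \frac{499916}{-120} = 499916 \left(- \frac{1}{120}\right) = - \frac{124979}{30}$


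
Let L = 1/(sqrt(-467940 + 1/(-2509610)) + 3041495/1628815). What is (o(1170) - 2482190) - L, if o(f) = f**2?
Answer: (-362668690270*sqrt(1174346903401) + 677213519473*I*sqrt(2509610))/(325763*sqrt(1174346903401) - 608299*I*sqrt(2509610)) ≈ -1.1133e+6 + 0.0014629*I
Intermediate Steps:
L = 1/(608299/325763 + I*sqrt(2947152732244183610)/2509610) (L = 1/(sqrt(-467940 - 1/2509610) + 3041495*(1/1628815)) = 1/(sqrt(-1174346903401/2509610) + 608299/325763) = 1/(I*sqrt(2947152732244183610)/2509610 + 608299/325763) = 1/(608299/325763 + I*sqrt(2947152732244183610)/2509610) ≈ 3.99e-6 - 0.0014618*I)
(o(1170) - 2482190) - L = (1170**2 - 2482190) - 325763*sqrt(2509610)/(608299*sqrt(2509610) + 325763*I*sqrt(1174346903401)) = (1368900 - 2482190) - 325763*sqrt(2509610)/(608299*sqrt(2509610) + 325763*I*sqrt(1174346903401)) = -1113290 - 325763*sqrt(2509610)/(608299*sqrt(2509610) + 325763*I*sqrt(1174346903401))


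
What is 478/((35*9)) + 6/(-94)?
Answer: 21521/14805 ≈ 1.4536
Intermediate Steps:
478/((35*9)) + 6/(-94) = 478/315 + 6*(-1/94) = 478*(1/315) - 3/47 = 478/315 - 3/47 = 21521/14805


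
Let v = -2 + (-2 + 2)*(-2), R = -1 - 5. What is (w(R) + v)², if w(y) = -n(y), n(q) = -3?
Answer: 1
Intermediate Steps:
R = -6
w(y) = 3 (w(y) = -1*(-3) = 3)
v = -2 (v = -2 + 0*(-2) = -2 + 0 = -2)
(w(R) + v)² = (3 - 2)² = 1² = 1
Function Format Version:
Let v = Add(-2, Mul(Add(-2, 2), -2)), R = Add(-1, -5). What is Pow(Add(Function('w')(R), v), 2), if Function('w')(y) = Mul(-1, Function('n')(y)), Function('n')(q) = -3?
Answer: 1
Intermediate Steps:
R = -6
Function('w')(y) = 3 (Function('w')(y) = Mul(-1, -3) = 3)
v = -2 (v = Add(-2, Mul(0, -2)) = Add(-2, 0) = -2)
Pow(Add(Function('w')(R), v), 2) = Pow(Add(3, -2), 2) = Pow(1, 2) = 1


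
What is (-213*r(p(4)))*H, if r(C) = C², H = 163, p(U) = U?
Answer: -555504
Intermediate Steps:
(-213*r(p(4)))*H = -213*4²*163 = -213*16*163 = -3408*163 = -555504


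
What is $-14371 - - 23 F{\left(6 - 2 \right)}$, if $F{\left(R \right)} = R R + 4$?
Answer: $-13911$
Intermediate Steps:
$F{\left(R \right)} = 4 + R^{2}$ ($F{\left(R \right)} = R^{2} + 4 = 4 + R^{2}$)
$-14371 - - 23 F{\left(6 - 2 \right)} = -14371 - - 23 \left(4 + \left(6 - 2\right)^{2}\right) = -14371 - - 23 \left(4 + 4^{2}\right) = -14371 - - 23 \left(4 + 16\right) = -14371 - \left(-23\right) 20 = -14371 - -460 = -14371 + 460 = -13911$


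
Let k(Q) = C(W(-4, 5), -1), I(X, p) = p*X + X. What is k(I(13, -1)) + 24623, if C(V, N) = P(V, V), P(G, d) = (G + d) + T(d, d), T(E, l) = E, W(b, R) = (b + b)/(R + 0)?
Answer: 123091/5 ≈ 24618.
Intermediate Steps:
I(X, p) = X + X*p (I(X, p) = X*p + X = X + X*p)
W(b, R) = 2*b/R (W(b, R) = (2*b)/R = 2*b/R)
P(G, d) = G + 2*d (P(G, d) = (G + d) + d = G + 2*d)
C(V, N) = 3*V (C(V, N) = V + 2*V = 3*V)
k(Q) = -24/5 (k(Q) = 3*(2*(-4)/5) = 3*(2*(-4)*(⅕)) = 3*(-8/5) = -24/5)
k(I(13, -1)) + 24623 = -24/5 + 24623 = 123091/5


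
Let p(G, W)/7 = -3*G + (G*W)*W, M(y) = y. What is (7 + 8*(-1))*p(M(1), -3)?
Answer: -42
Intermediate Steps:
p(G, W) = -21*G + 7*G*W² (p(G, W) = 7*(-3*G + (G*W)*W) = 7*(-3*G + G*W²) = -21*G + 7*G*W²)
(7 + 8*(-1))*p(M(1), -3) = (7 + 8*(-1))*(7*1*(-3 + (-3)²)) = (7 - 8)*(7*1*(-3 + 9)) = -7*6 = -1*42 = -42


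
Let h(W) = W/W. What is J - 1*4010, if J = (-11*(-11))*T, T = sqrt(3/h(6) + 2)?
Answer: -4010 + 121*sqrt(5) ≈ -3739.4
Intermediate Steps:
h(W) = 1
T = sqrt(5) (T = sqrt(3/1 + 2) = sqrt(3*1 + 2) = sqrt(3 + 2) = sqrt(5) ≈ 2.2361)
J = 121*sqrt(5) (J = (-11*(-11))*sqrt(5) = 121*sqrt(5) ≈ 270.56)
J - 1*4010 = 121*sqrt(5) - 1*4010 = 121*sqrt(5) - 4010 = -4010 + 121*sqrt(5)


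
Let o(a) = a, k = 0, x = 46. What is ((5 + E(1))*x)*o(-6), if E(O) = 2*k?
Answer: -1380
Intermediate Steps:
E(O) = 0 (E(O) = 2*0 = 0)
((5 + E(1))*x)*o(-6) = ((5 + 0)*46)*(-6) = (5*46)*(-6) = 230*(-6) = -1380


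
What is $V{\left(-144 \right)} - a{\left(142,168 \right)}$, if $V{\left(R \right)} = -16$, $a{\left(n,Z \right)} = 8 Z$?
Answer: $-1360$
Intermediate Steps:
$V{\left(-144 \right)} - a{\left(142,168 \right)} = -16 - 8 \cdot 168 = -16 - 1344 = -1360$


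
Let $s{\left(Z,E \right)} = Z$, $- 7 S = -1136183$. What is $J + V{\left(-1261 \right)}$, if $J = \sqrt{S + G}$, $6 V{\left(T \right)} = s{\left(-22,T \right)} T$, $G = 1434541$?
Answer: $\frac{13871}{3} + \frac{\sqrt{78245790}}{7} \approx 5887.3$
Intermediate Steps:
$S = \frac{1136183}{7}$ ($S = \left(- \frac{1}{7}\right) \left(-1136183\right) = \frac{1136183}{7} \approx 1.6231 \cdot 10^{5}$)
$V{\left(T \right)} = - \frac{11 T}{3}$ ($V{\left(T \right)} = \frac{\left(-22\right) T}{6} = - \frac{11 T}{3}$)
$J = \frac{\sqrt{78245790}}{7}$ ($J = \sqrt{\frac{1136183}{7} + 1434541} = \sqrt{\frac{11177970}{7}} = \frac{\sqrt{78245790}}{7} \approx 1263.7$)
$J + V{\left(-1261 \right)} = \frac{\sqrt{78245790}}{7} - - \frac{13871}{3} = \frac{\sqrt{78245790}}{7} + \frac{13871}{3} = \frac{13871}{3} + \frac{\sqrt{78245790}}{7}$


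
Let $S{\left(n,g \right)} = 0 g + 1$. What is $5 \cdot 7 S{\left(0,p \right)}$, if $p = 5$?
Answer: $35$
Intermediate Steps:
$S{\left(n,g \right)} = 1$ ($S{\left(n,g \right)} = 0 + 1 = 1$)
$5 \cdot 7 S{\left(0,p \right)} = 5 \cdot 7 \cdot 1 = 35 \cdot 1 = 35$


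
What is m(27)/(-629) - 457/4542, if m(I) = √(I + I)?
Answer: -457/4542 - 3*√6/629 ≈ -0.11230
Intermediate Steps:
m(I) = √2*√I (m(I) = √(2*I) = √2*√I)
m(27)/(-629) - 457/4542 = (√2*√27)/(-629) - 457/4542 = (√2*(3*√3))*(-1/629) - 457*1/4542 = (3*√6)*(-1/629) - 457/4542 = -3*√6/629 - 457/4542 = -457/4542 - 3*√6/629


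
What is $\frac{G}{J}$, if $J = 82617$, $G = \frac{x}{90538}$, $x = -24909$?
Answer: $- \frac{8303}{2493325982} \approx -3.3301 \cdot 10^{-6}$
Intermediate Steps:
$G = - \frac{24909}{90538} \approx -0.27512$
$\frac{G}{J} = - \frac{24909}{90538 \cdot 82617} = \left(- \frac{24909}{90538}\right) \frac{1}{82617} = - \frac{8303}{2493325982}$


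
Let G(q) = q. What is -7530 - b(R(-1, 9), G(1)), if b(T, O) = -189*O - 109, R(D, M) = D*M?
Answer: -7232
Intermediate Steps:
b(T, O) = -109 - 189*O
-7530 - b(R(-1, 9), G(1)) = -7530 - (-109 - 189*1) = -7530 - (-109 - 189) = -7530 - 1*(-298) = -7530 + 298 = -7232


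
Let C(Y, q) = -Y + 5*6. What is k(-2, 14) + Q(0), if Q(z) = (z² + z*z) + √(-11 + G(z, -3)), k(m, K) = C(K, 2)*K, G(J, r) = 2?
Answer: 224 + 3*I ≈ 224.0 + 3.0*I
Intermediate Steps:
C(Y, q) = 30 - Y (C(Y, q) = -Y + 30 = 30 - Y)
k(m, K) = K*(30 - K) (k(m, K) = (30 - K)*K = K*(30 - K))
Q(z) = 2*z² + 3*I (Q(z) = (z² + z*z) + √(-11 + 2) = (z² + z²) + √(-9) = 2*z² + 3*I)
k(-2, 14) + Q(0) = 14*(30 - 1*14) + (2*0² + 3*I) = 14*(30 - 14) + (2*0 + 3*I) = 14*16 + (0 + 3*I) = 224 + 3*I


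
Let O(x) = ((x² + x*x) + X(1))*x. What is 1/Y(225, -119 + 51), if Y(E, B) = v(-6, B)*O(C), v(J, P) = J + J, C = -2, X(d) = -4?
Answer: 1/96 ≈ 0.010417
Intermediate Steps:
v(J, P) = 2*J
O(x) = x*(-4 + 2*x²) (O(x) = ((x² + x*x) - 4)*x = ((x² + x²) - 4)*x = (2*x² - 4)*x = (-4 + 2*x²)*x = x*(-4 + 2*x²))
Y(E, B) = 96 (Y(E, B) = (2*(-6))*(2*(-2)*(-2 + (-2)²)) = -24*(-2)*(-2 + 4) = -24*(-2)*2 = -12*(-8) = 96)
1/Y(225, -119 + 51) = 1/96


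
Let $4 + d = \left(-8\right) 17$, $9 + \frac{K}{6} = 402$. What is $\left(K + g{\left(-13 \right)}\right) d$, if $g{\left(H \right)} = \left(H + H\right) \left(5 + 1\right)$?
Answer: $-308280$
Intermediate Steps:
$K = 2358$ ($K = -54 + 6 \cdot 402 = -54 + 2412 = 2358$)
$d = -140$ ($d = -4 - 136 = -140$)
$g{\left(H \right)} = 12 H$ ($g{\left(H \right)} = 2 H 6 = 12 H$)
$\left(K + g{\left(-13 \right)}\right) d = \left(2358 + 12 \left(-13\right)\right) \left(-140\right) = \left(2358 - 156\right) \left(-140\right) = 2202 \left(-140\right) = -308280$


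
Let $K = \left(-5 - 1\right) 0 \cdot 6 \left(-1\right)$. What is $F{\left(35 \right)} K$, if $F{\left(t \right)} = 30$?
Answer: $0$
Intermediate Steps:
$K = 0$ ($K = \left(-6\right) 0 \cdot 6 \left(-1\right) = 0 \cdot 6 \left(-1\right) = 0 \left(-1\right) = 0$)
$F{\left(35 \right)} K = 30 \cdot 0 = 0$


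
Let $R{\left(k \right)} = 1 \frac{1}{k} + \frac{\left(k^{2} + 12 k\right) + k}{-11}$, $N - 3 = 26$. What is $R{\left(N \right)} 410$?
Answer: $- \frac{14477510}{319} \approx -45384.0$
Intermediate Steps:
$N = 29$ ($N = 3 + 26 = 29$)
$R{\left(k \right)} = \frac{1}{k} - \frac{13 k}{11} - \frac{k^{2}}{11}$ ($R{\left(k \right)} = \frac{1}{k} + \left(k^{2} + 13 k\right) \left(- \frac{1}{11}\right) = \frac{1}{k} - \left(\frac{k^{2}}{11} + \frac{13 k}{11}\right) = \frac{1}{k} - \frac{13 k}{11} - \frac{k^{2}}{11}$)
$R{\left(N \right)} 410 = \frac{11 - 29^{2} \left(13 + 29\right)}{11 \cdot 29} \cdot 410 = \frac{1}{11} \cdot \frac{1}{29} \left(11 - 841 \cdot 42\right) 410 = \frac{1}{11} \cdot \frac{1}{29} \left(11 - 35322\right) 410 = \frac{1}{11} \cdot \frac{1}{29} \left(-35311\right) 410 = \left(- \frac{35311}{319}\right) 410 = - \frac{14477510}{319}$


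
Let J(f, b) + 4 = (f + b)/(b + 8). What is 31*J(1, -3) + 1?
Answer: -677/5 ≈ -135.40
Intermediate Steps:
J(f, b) = -4 + (b + f)/(8 + b) (J(f, b) = -4 + (f + b)/(b + 8) = -4 + (b + f)/(8 + b))
31*J(1, -3) + 1 = 31*((-32 + 1 - 3*(-3))/(8 - 3)) + 1 = 31*((-32 + 1 + 9)/5) + 1 = 31*((⅕)*(-22)) + 1 = 31*(-22/5) + 1 = -682/5 + 1 = -677/5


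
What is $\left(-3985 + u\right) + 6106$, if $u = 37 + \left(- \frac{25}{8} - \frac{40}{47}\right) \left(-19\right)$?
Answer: $\frac{839813}{376} \approx 2233.5$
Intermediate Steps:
$u = \frac{42317}{376}$ ($u = 37 + \left(\left(-25\right) \frac{1}{8} - \frac{40}{47}\right) \left(-19\right) = 37 + \left(- \frac{25}{8} - \frac{40}{47}\right) \left(-19\right) = 37 - - \frac{28405}{376} = 37 + \frac{28405}{376} = \frac{42317}{376} \approx 112.55$)
$\left(-3985 + u\right) + 6106 = \left(-3985 + \frac{42317}{376}\right) + 6106 = - \frac{1456043}{376} + 6106 = \frac{839813}{376}$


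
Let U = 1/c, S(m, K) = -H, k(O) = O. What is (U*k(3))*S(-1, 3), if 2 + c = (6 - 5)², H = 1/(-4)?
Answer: -¾ ≈ -0.75000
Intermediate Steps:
H = -¼ ≈ -0.25000
S(m, K) = ¼ (S(m, K) = -1*(-¼) = ¼)
c = -1 (c = -2 + (6 - 5)² = -2 + 1² = -2 + 1 = -1)
U = -1 (U = 1/(-1) = -1)
(U*k(3))*S(-1, 3) = -1*3*(¼) = -3*¼ = -¾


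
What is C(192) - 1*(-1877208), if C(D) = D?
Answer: 1877400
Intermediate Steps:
C(192) - 1*(-1877208) = 192 - 1*(-1877208) = 192 + 1877208 = 1877400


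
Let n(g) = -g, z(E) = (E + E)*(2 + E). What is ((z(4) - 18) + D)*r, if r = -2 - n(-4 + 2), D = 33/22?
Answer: -126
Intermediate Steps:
z(E) = 2*E*(2 + E) (z(E) = (2*E)*(2 + E) = 2*E*(2 + E))
D = 3/2 (D = 33*(1/22) = 3/2 ≈ 1.5000)
r = -4 (r = -2 - (-1)*(-4 + 2) = -2 - (-1)*(-2) = -2 - 1*2 = -2 - 2 = -4)
((z(4) - 18) + D)*r = ((2*4*(2 + 4) - 18) + 3/2)*(-4) = ((2*4*6 - 18) + 3/2)*(-4) = ((48 - 18) + 3/2)*(-4) = (30 + 3/2)*(-4) = (63/2)*(-4) = -126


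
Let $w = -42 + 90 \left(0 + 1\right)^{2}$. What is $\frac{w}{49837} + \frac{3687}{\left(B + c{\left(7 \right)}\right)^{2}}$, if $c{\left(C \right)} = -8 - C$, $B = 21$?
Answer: $\frac{61250249}{598044} \approx 102.42$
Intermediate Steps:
$w = 48$ ($w = -42 + 90 \cdot 1^{2} = -42 + 90 \cdot 1 = -42 + 90 = 48$)
$\frac{w}{49837} + \frac{3687}{\left(B + c{\left(7 \right)}\right)^{2}} = \frac{48}{49837} + \frac{3687}{\left(21 - 15\right)^{2}} = \frac{48}{49837} + \frac{3687}{6^{2}} = \frac{48}{49837} + \frac{3687}{36} = \frac{48}{49837} + 3687 \cdot \frac{1}{36} = \frac{48}{49837} + \frac{1229}{12} = \frac{61250249}{598044}$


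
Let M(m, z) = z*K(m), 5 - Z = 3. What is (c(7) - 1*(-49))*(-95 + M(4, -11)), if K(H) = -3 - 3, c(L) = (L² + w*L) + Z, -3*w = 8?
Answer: -7076/3 ≈ -2358.7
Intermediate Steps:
Z = 2 (Z = 5 - 1*3 = 5 - 3 = 2)
w = -8/3 (w = -⅓*8 = -8/3 ≈ -2.6667)
c(L) = 2 + L² - 8*L/3 (c(L) = (L² - 8*L/3) + 2 = 2 + L² - 8*L/3)
K(H) = -6
M(m, z) = -6*z (M(m, z) = z*(-6) = -6*z)
(c(7) - 1*(-49))*(-95 + M(4, -11)) = ((2 + 7² - 8/3*7) - 1*(-49))*(-95 - 6*(-11)) = ((2 + 49 - 56/3) + 49)*(-95 + 66) = (97/3 + 49)*(-29) = (244/3)*(-29) = -7076/3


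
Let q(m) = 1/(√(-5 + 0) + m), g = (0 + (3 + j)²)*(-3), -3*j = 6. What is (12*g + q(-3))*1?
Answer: -507/14 - I*√5/14 ≈ -36.214 - 0.15972*I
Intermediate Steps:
j = -2 (j = -⅓*6 = -2)
g = -3 (g = (0 + (3 - 2)²)*(-3) = (0 + 1²)*(-3) = (0 + 1)*(-3) = 1*(-3) = -3)
q(m) = 1/(m + I*√5) (q(m) = 1/(√(-5) + m) = 1/(I*√5 + m) = 1/(m + I*√5))
(12*g + q(-3))*1 = (12*(-3) + 1/(-3 + I*√5))*1 = (-36 + 1/(-3 + I*√5))*1 = -36 + 1/(-3 + I*√5)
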